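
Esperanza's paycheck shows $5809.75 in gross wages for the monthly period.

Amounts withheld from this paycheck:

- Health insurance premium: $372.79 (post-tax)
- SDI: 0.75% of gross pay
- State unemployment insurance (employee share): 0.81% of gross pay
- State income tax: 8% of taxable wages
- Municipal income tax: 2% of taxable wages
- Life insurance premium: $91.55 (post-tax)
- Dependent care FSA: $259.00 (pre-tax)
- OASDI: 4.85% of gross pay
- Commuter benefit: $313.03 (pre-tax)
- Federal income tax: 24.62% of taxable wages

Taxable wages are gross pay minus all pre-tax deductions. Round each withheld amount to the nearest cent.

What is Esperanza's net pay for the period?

Commuter benefit: $313.03
Dependent care FSA: $259.00
Pre-tax total = $313.03 + $259.00 = $572.03
Taxable wages = $5809.75 − $572.03 = $5237.72
State income tax: $5237.72 × 0.08 = $419.02
Federal income tax: $5237.72 × 0.2462 = $1289.53
Municipal income tax: $5237.72 × 0.02 = $104.75
SDI: $5809.75 × 0.0075 = $43.57
OASDI: $5809.75 × 0.0485 = $281.77
State unemployment insurance (employee share): $5809.75 × 0.0081 = $47.06
Health insurance premium: $372.79
Life insurance premium: $91.55
Total deductions = $313.03 + $259.00 + $419.02 + $1289.53 + $104.75 + $43.57 + $281.77 + $47.06 + $372.79 + $91.55 = $3222.07
Net pay = $5809.75 − $3222.07 = $2587.68

$2587.68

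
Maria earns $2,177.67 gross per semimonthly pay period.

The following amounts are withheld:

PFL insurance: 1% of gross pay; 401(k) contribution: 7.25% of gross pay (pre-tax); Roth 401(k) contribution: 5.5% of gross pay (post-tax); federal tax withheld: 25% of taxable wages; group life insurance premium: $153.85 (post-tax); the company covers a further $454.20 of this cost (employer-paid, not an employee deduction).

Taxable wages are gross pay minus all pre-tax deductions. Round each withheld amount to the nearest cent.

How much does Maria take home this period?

401(k) contribution: $2,177.67 × 0.0725 = $157.88
Taxable wages = $2,177.67 − $157.88 = $2,019.79
Federal tax withheld: $2,019.79 × 0.25 = $504.95
PFL insurance: $2,177.67 × 0.01 = $21.78
Roth 401(k) contribution: $2,177.67 × 0.055 = $119.77
Group life insurance premium: $153.85
(Employer's $454.20 toward group life insurance premium is not withheld from the employee.)
Total deductions = $157.88 + $504.95 + $21.78 + $119.77 + $153.85 = $958.23
Net pay = $2,177.67 − $958.23 = $1,219.44

$1,219.44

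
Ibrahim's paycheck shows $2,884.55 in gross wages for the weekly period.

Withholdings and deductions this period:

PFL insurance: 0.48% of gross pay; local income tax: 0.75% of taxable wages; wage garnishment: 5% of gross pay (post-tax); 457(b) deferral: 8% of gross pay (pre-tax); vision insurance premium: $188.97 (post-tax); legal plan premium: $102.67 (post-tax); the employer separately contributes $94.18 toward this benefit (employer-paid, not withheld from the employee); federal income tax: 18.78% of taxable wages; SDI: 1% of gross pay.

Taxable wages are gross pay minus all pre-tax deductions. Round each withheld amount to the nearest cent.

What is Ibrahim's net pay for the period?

$1,656.94

457(b) deferral: $2,884.55 × 0.08 = $230.76
Taxable wages = $2,884.55 − $230.76 = $2,653.79
Local income tax: $2,653.79 × 0.0075 = $19.90
Federal income tax: $2,653.79 × 0.1878 = $498.38
SDI: $2,884.55 × 0.01 = $28.85
PFL insurance: $2,884.55 × 0.0048 = $13.85
Wage garnishment: $2,884.55 × 0.05 = $144.23
Legal plan premium: $102.67
Vision insurance premium: $188.97
(Employer's $94.18 toward legal plan premium is not withheld from the employee.)
Total deductions = $230.76 + $19.90 + $498.38 + $28.85 + $13.85 + $144.23 + $102.67 + $188.97 = $1,227.61
Net pay = $2,884.55 − $1,227.61 = $1,656.94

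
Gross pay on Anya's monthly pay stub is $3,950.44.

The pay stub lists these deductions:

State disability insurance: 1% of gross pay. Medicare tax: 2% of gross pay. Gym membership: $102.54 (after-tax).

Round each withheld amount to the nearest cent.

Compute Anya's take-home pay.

$3,729.39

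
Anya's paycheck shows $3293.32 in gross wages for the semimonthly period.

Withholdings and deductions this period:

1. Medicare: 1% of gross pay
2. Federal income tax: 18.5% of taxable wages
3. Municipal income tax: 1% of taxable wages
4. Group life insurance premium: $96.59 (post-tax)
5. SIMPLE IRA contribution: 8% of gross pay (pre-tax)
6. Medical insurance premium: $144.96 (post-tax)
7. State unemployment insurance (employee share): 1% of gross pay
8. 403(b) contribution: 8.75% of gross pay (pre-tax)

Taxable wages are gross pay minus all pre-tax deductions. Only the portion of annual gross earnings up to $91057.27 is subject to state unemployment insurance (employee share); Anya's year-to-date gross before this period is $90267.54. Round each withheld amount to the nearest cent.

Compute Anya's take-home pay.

$1924.67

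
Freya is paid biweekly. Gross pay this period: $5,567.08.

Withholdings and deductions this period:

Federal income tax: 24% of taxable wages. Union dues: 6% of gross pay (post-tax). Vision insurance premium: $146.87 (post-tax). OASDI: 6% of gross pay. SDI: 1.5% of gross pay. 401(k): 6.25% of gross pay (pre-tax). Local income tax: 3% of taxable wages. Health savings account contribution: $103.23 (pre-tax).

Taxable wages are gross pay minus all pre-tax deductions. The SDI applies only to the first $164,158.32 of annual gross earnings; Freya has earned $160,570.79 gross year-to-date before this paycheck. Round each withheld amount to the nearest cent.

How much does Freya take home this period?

Health savings account contribution: $103.23
401(k): $5,567.08 × 0.0625 = $347.94
Pre-tax total = $103.23 + $347.94 = $451.17
Taxable wages = $5,567.08 − $451.17 = $5,115.91
Local income tax: $5,115.91 × 0.03 = $153.48
Federal income tax: $5,115.91 × 0.24 = $1,227.82
OASDI: $5,567.08 × 0.06 = $334.02
SDI: only $164,158.32 − $160,570.79 = $3,587.53 of this check is subject → $3,587.53 × 0.015 = $53.81
Vision insurance premium: $146.87
Union dues: $5,567.08 × 0.06 = $334.02
Total deductions = $103.23 + $347.94 + $153.48 + $1,227.82 + $334.02 + $53.81 + $146.87 + $334.02 = $2,701.19
Net pay = $5,567.08 − $2,701.19 = $2,865.89

$2,865.89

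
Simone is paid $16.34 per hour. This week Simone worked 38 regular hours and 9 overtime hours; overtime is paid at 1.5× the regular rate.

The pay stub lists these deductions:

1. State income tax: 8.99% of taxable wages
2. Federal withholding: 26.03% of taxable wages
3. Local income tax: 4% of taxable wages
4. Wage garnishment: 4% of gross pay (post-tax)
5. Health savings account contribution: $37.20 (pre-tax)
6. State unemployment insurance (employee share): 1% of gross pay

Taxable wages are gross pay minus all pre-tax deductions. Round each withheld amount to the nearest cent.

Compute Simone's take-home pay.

Regular pay: 38 × $16.34 = $620.92
Overtime pay: 9 × $16.34 × 1.5 = $220.59
Gross pay = $620.92 + $220.59 = $841.51
Health savings account contribution: $37.20
Taxable wages = $841.51 − $37.20 = $804.31
Federal withholding: $804.31 × 0.2603 = $209.36
State income tax: $804.31 × 0.0899 = $72.31
Local income tax: $804.31 × 0.04 = $32.17
State unemployment insurance (employee share): $841.51 × 0.01 = $8.42
Wage garnishment: $841.51 × 0.04 = $33.66
Total deductions = $37.20 + $209.36 + $72.31 + $32.17 + $8.42 + $33.66 = $393.12
Net pay = $841.51 − $393.12 = $448.39

$448.39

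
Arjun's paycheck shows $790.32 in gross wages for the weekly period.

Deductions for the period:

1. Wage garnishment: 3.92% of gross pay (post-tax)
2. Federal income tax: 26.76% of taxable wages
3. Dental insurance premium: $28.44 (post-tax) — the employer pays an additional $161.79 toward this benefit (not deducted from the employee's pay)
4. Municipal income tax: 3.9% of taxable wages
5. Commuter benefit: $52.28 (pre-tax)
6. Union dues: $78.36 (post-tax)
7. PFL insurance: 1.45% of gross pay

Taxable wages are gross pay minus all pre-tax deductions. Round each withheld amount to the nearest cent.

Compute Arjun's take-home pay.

Commuter benefit: $52.28
Taxable wages = $790.32 − $52.28 = $738.04
Federal income tax: $738.04 × 0.2676 = $197.50
Municipal income tax: $738.04 × 0.039 = $28.78
PFL insurance: $790.32 × 0.0145 = $11.46
Union dues: $78.36
Dental insurance premium: $28.44
Wage garnishment: $790.32 × 0.0392 = $30.98
(Employer's $161.79 toward dental insurance premium is not withheld from the employee.)
Total deductions = $52.28 + $197.50 + $28.78 + $11.46 + $78.36 + $28.44 + $30.98 = $427.80
Net pay = $790.32 − $427.80 = $362.52

$362.52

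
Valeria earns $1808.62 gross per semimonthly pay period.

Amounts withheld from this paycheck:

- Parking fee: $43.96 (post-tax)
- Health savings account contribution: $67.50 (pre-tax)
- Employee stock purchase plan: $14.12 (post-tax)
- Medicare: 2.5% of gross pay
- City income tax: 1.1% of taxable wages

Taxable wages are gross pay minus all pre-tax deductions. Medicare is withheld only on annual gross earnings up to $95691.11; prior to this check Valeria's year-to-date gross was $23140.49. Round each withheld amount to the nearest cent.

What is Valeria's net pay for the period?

$1618.67

Health savings account contribution: $67.50
Taxable wages = $1808.62 − $67.50 = $1741.12
City income tax: $1741.12 × 0.011 = $19.15
Medicare: cap not yet reached, full $1808.62 is subject → $1808.62 × 0.025 = $45.22
Parking fee: $43.96
Employee stock purchase plan: $14.12
Total deductions = $67.50 + $19.15 + $45.22 + $43.96 + $14.12 = $189.95
Net pay = $1808.62 − $189.95 = $1618.67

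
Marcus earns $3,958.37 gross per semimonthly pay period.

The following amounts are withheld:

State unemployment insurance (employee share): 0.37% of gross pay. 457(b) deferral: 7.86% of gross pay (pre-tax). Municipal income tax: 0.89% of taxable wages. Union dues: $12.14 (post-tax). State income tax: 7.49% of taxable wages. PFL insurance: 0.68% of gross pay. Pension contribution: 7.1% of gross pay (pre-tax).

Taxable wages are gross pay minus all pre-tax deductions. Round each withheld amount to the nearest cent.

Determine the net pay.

$3,030.40

Pension contribution: $3,958.37 × 0.071 = $281.04
457(b) deferral: $3,958.37 × 0.0786 = $311.13
Pre-tax total = $281.04 + $311.13 = $592.17
Taxable wages = $3,958.37 − $592.17 = $3,366.20
State income tax: $3,366.20 × 0.0749 = $252.13
Municipal income tax: $3,366.20 × 0.0089 = $29.96
PFL insurance: $3,958.37 × 0.0068 = $26.92
State unemployment insurance (employee share): $3,958.37 × 0.0037 = $14.65
Union dues: $12.14
Total deductions = $281.04 + $311.13 + $252.13 + $29.96 + $26.92 + $14.65 + $12.14 = $927.97
Net pay = $3,958.37 − $927.97 = $3,030.40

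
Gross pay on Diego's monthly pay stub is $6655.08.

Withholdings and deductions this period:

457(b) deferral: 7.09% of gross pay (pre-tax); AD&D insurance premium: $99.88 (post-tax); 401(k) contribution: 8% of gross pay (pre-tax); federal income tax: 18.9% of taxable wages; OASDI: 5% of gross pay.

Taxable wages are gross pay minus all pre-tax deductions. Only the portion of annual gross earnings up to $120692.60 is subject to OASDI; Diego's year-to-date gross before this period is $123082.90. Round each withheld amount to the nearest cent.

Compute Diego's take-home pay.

401(k) contribution: $6655.08 × 0.08 = $532.41
457(b) deferral: $6655.08 × 0.0709 = $471.85
Pre-tax total = $532.41 + $471.85 = $1004.26
Taxable wages = $6655.08 − $1004.26 = $5650.82
Federal income tax: $5650.82 × 0.189 = $1068.00
OASDI: annual cap $120692.60 already reached (YTD $123082.90), so $0.00
AD&D insurance premium: $99.88
Total deductions = $532.41 + $471.85 + $1068.00 + $0.00 + $99.88 = $2172.14
Net pay = $6655.08 − $2172.14 = $4482.94

$4482.94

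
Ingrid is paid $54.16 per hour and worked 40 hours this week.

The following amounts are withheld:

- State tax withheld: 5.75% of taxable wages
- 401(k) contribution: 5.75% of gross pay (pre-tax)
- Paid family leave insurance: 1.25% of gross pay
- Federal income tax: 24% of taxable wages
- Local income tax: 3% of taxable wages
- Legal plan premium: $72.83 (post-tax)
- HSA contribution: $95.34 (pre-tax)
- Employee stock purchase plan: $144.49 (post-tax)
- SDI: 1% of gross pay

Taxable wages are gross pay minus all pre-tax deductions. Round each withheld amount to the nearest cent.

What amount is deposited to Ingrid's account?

Gross pay: 40 × $54.16 = $2,166.40
HSA contribution: $95.34
401(k) contribution: $2,166.40 × 0.0575 = $124.57
Pre-tax total = $95.34 + $124.57 = $219.91
Taxable wages = $2,166.40 − $219.91 = $1,946.49
State tax withheld: $1,946.49 × 0.0575 = $111.92
Federal income tax: $1,946.49 × 0.24 = $467.16
Local income tax: $1,946.49 × 0.03 = $58.39
SDI: $2,166.40 × 0.01 = $21.66
Paid family leave insurance: $2,166.40 × 0.0125 = $27.08
Legal plan premium: $72.83
Employee stock purchase plan: $144.49
Total deductions = $95.34 + $124.57 + $111.92 + $467.16 + $58.39 + $21.66 + $27.08 + $72.83 + $144.49 = $1,123.44
Net pay = $2,166.40 − $1,123.44 = $1,042.96

$1,042.96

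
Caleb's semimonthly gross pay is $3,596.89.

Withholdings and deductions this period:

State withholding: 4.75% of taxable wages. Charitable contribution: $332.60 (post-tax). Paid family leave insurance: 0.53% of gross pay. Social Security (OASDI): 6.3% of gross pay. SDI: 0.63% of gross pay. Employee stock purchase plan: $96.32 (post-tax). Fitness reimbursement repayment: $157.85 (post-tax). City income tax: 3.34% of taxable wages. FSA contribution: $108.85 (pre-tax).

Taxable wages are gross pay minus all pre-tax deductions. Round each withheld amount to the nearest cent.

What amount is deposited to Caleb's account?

$2,350.77

FSA contribution: $108.85
Taxable wages = $3,596.89 − $108.85 = $3,488.04
City income tax: $3,488.04 × 0.0334 = $116.50
State withholding: $3,488.04 × 0.0475 = $165.68
SDI: $3,596.89 × 0.0063 = $22.66
Paid family leave insurance: $3,596.89 × 0.0053 = $19.06
Social Security (OASDI): $3,596.89 × 0.063 = $226.60
Employee stock purchase plan: $96.32
Charitable contribution: $332.60
Fitness reimbursement repayment: $157.85
Total deductions = $108.85 + $116.50 + $165.68 + $22.66 + $19.06 + $226.60 + $96.32 + $332.60 + $157.85 = $1,246.12
Net pay = $3,596.89 − $1,246.12 = $2,350.77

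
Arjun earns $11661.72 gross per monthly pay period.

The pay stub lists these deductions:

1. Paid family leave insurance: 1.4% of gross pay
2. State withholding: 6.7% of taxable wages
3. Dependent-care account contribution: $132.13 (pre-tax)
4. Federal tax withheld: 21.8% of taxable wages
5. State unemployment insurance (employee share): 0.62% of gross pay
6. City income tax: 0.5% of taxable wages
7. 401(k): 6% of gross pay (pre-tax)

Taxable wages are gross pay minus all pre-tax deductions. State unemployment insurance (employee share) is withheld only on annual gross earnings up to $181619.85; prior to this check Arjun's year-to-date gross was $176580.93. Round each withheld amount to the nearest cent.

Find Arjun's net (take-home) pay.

$7494.72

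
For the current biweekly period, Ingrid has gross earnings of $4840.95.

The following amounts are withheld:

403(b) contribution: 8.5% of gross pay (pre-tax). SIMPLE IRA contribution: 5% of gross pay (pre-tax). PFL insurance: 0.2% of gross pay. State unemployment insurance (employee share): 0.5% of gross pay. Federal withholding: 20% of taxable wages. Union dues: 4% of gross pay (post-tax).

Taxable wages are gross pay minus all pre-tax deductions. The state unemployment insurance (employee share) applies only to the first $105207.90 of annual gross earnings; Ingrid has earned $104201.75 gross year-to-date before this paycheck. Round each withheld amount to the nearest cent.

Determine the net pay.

$3141.59

403(b) contribution: $4840.95 × 0.085 = $411.48
SIMPLE IRA contribution: $4840.95 × 0.05 = $242.05
Pre-tax total = $411.48 + $242.05 = $653.53
Taxable wages = $4840.95 − $653.53 = $4187.42
Federal withholding: $4187.42 × 0.2 = $837.48
PFL insurance: $4840.95 × 0.002 = $9.68
State unemployment insurance (employee share): only $105207.90 − $104201.75 = $1006.15 of this check is subject → $1006.15 × 0.005 = $5.03
Union dues: $4840.95 × 0.04 = $193.64
Total deductions = $411.48 + $242.05 + $837.48 + $9.68 + $5.03 + $193.64 = $1699.36
Net pay = $4840.95 − $1699.36 = $3141.59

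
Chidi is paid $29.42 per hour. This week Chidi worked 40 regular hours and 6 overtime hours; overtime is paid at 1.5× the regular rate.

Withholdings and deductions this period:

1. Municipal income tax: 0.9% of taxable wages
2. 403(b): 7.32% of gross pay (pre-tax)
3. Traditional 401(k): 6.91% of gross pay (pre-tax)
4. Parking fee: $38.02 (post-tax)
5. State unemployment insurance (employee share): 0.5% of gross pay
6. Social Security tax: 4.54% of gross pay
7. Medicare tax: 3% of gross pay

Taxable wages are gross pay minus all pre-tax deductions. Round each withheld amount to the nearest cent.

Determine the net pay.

$1,071.39

Regular pay: 40 × $29.42 = $1,176.80
Overtime pay: 6 × $29.42 × 1.5 = $264.78
Gross pay = $1,176.80 + $264.78 = $1,441.58
Traditional 401(k): $1,441.58 × 0.0691 = $99.61
403(b): $1,441.58 × 0.0732 = $105.52
Pre-tax total = $99.61 + $105.52 = $205.13
Taxable wages = $1,441.58 − $205.13 = $1,236.45
Municipal income tax: $1,236.45 × 0.009 = $11.13
Social Security tax: $1,441.58 × 0.0454 = $65.45
Medicare tax: $1,441.58 × 0.03 = $43.25
State unemployment insurance (employee share): $1,441.58 × 0.005 = $7.21
Parking fee: $38.02
Total deductions = $99.61 + $105.52 + $11.13 + $65.45 + $43.25 + $7.21 + $38.02 = $370.19
Net pay = $1,441.58 − $370.19 = $1,071.39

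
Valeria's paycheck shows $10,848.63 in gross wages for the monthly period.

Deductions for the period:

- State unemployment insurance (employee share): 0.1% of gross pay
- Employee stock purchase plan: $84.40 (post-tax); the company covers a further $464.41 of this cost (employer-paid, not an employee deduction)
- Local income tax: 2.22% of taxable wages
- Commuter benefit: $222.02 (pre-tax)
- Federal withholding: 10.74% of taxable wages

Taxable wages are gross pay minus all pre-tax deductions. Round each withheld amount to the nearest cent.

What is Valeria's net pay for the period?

Commuter benefit: $222.02
Taxable wages = $10,848.63 − $222.02 = $10,626.61
Federal withholding: $10,626.61 × 0.1074 = $1,141.30
Local income tax: $10,626.61 × 0.0222 = $235.91
State unemployment insurance (employee share): $10,848.63 × 0.001 = $10.85
Employee stock purchase plan: $84.40
(Employer's $464.41 toward employee stock purchase plan is not withheld from the employee.)
Total deductions = $222.02 + $1,141.30 + $235.91 + $10.85 + $84.40 = $1,694.48
Net pay = $10,848.63 − $1,694.48 = $9,154.15

$9,154.15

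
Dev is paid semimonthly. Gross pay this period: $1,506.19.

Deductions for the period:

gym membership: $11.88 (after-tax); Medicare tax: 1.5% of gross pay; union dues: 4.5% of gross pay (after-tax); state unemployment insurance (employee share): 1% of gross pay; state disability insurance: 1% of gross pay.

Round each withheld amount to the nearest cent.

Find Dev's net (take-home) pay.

$1,373.82

State disability insurance: $1,506.19 × 0.01 = $15.06
State unemployment insurance (employee share): $1,506.19 × 0.01 = $15.06
Medicare tax: $1,506.19 × 0.015 = $22.59
Gym membership: $11.88
Union dues: $1,506.19 × 0.045 = $67.78
Total deductions = $15.06 + $15.06 + $22.59 + $11.88 + $67.78 = $132.37
Net pay = $1,506.19 − $132.37 = $1,373.82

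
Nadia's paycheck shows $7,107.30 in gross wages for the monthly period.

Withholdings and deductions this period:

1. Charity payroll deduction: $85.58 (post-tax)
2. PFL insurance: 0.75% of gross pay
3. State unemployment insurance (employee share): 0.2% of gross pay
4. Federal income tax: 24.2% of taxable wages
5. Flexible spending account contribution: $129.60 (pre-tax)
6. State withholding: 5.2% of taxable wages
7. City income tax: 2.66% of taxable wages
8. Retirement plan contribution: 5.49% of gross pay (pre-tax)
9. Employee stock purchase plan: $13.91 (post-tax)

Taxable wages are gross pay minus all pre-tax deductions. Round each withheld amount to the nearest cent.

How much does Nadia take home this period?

$4,308.55

Retirement plan contribution: $7,107.30 × 0.0549 = $390.19
Flexible spending account contribution: $129.60
Pre-tax total = $390.19 + $129.60 = $519.79
Taxable wages = $7,107.30 − $519.79 = $6,587.51
Federal income tax: $6,587.51 × 0.242 = $1,594.18
State withholding: $6,587.51 × 0.052 = $342.55
City income tax: $6,587.51 × 0.0266 = $175.23
State unemployment insurance (employee share): $7,107.30 × 0.002 = $14.21
PFL insurance: $7,107.30 × 0.0075 = $53.30
Charity payroll deduction: $85.58
Employee stock purchase plan: $13.91
Total deductions = $390.19 + $129.60 + $1,594.18 + $342.55 + $175.23 + $14.21 + $53.30 + $85.58 + $13.91 = $2,798.75
Net pay = $7,107.30 − $2,798.75 = $4,308.55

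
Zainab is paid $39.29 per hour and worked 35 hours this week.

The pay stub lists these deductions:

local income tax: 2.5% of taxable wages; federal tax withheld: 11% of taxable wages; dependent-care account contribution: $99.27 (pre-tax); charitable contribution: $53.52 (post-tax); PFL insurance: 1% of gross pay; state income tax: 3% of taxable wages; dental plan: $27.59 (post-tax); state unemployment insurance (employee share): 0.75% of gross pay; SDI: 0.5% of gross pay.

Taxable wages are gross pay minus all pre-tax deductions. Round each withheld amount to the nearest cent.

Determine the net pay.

Gross pay: 35 × $39.29 = $1,375.15
Dependent-care account contribution: $99.27
Taxable wages = $1,375.15 − $99.27 = $1,275.88
State income tax: $1,275.88 × 0.03 = $38.28
Local income tax: $1,275.88 × 0.025 = $31.90
Federal tax withheld: $1,275.88 × 0.11 = $140.35
State unemployment insurance (employee share): $1,375.15 × 0.0075 = $10.31
SDI: $1,375.15 × 0.005 = $6.88
PFL insurance: $1,375.15 × 0.01 = $13.75
Charitable contribution: $53.52
Dental plan: $27.59
Total deductions = $99.27 + $38.28 + $31.90 + $140.35 + $10.31 + $6.88 + $13.75 + $53.52 + $27.59 = $421.85
Net pay = $1,375.15 − $421.85 = $953.30

$953.30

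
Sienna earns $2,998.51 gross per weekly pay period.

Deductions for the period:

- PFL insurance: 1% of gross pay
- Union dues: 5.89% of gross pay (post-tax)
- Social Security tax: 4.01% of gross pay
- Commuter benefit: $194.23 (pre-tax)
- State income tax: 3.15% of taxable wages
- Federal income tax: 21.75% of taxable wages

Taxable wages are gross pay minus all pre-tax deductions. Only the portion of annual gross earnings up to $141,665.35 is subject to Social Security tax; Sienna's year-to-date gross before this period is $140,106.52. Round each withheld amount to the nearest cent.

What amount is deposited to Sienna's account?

$1,836.91

Commuter benefit: $194.23
Taxable wages = $2,998.51 − $194.23 = $2,804.28
State income tax: $2,804.28 × 0.0315 = $88.33
Federal income tax: $2,804.28 × 0.2175 = $609.93
PFL insurance: $2,998.51 × 0.01 = $29.99
Social Security tax: only $141,665.35 − $140,106.52 = $1,558.83 of this check is subject → $1,558.83 × 0.0401 = $62.51
Union dues: $2,998.51 × 0.0589 = $176.61
Total deductions = $194.23 + $88.33 + $609.93 + $29.99 + $62.51 + $176.61 = $1,161.60
Net pay = $2,998.51 − $1,161.60 = $1,836.91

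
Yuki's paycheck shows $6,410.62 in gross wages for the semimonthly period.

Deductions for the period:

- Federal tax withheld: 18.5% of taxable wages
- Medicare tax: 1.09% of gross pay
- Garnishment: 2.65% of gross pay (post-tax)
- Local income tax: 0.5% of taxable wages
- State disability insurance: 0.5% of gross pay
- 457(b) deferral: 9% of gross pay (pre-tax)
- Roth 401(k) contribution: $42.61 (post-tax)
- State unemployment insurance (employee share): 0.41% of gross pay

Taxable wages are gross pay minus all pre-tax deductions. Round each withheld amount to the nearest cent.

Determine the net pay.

457(b) deferral: $6,410.62 × 0.09 = $576.96
Taxable wages = $6,410.62 − $576.96 = $5,833.66
Federal tax withheld: $5,833.66 × 0.185 = $1,079.23
Local income tax: $5,833.66 × 0.005 = $29.17
State unemployment insurance (employee share): $6,410.62 × 0.0041 = $26.28
State disability insurance: $6,410.62 × 0.005 = $32.05
Medicare tax: $6,410.62 × 0.0109 = $69.88
Garnishment: $6,410.62 × 0.0265 = $169.88
Roth 401(k) contribution: $42.61
Total deductions = $576.96 + $1,079.23 + $29.17 + $26.28 + $32.05 + $69.88 + $169.88 + $42.61 = $2,026.06
Net pay = $6,410.62 − $2,026.06 = $4,384.56

$4,384.56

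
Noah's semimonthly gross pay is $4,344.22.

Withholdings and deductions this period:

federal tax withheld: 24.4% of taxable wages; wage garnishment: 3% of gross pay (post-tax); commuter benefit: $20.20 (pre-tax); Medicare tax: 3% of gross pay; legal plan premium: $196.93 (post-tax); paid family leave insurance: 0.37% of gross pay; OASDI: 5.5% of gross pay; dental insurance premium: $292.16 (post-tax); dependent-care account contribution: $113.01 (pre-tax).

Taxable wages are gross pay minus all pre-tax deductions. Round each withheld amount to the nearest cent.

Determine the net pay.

$2,178.77

Dependent-care account contribution: $113.01
Commuter benefit: $20.20
Pre-tax total = $113.01 + $20.20 = $133.21
Taxable wages = $4,344.22 − $133.21 = $4,211.01
Federal tax withheld: $4,211.01 × 0.244 = $1,027.49
Paid family leave insurance: $4,344.22 × 0.0037 = $16.07
OASDI: $4,344.22 × 0.055 = $238.93
Medicare tax: $4,344.22 × 0.03 = $130.33
Legal plan premium: $196.93
Dental insurance premium: $292.16
Wage garnishment: $4,344.22 × 0.03 = $130.33
Total deductions = $113.01 + $20.20 + $1,027.49 + $16.07 + $238.93 + $130.33 + $196.93 + $292.16 + $130.33 = $2,165.45
Net pay = $4,344.22 − $2,165.45 = $2,178.77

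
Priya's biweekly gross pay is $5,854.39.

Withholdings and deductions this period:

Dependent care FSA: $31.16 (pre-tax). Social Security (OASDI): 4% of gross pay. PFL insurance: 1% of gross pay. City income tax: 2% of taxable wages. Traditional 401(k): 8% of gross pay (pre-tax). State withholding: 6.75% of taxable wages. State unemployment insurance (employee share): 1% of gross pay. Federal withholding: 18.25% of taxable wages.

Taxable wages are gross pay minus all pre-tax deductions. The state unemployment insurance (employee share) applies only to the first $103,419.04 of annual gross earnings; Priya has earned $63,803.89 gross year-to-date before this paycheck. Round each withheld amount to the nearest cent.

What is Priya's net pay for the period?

$3,557.80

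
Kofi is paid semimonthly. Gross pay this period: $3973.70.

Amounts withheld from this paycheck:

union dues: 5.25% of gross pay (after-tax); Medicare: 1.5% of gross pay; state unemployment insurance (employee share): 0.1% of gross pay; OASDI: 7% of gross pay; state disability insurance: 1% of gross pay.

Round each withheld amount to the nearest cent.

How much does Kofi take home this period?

$3383.60

Medicare: $3973.70 × 0.015 = $59.61
State disability insurance: $3973.70 × 0.01 = $39.74
State unemployment insurance (employee share): $3973.70 × 0.001 = $3.97
OASDI: $3973.70 × 0.07 = $278.16
Union dues: $3973.70 × 0.0525 = $208.62
Total deductions = $59.61 + $39.74 + $3.97 + $278.16 + $208.62 = $590.10
Net pay = $3973.70 − $590.10 = $3383.60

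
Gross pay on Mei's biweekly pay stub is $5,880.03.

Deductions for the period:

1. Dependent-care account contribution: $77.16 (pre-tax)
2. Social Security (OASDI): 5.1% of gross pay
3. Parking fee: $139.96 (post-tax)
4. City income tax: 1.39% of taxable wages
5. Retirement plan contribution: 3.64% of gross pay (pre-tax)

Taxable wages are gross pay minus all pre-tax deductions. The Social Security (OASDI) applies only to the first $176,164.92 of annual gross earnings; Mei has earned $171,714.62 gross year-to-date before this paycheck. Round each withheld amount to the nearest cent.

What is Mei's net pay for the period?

Dependent-care account contribution: $77.16
Retirement plan contribution: $5,880.03 × 0.0364 = $214.03
Pre-tax total = $77.16 + $214.03 = $291.19
Taxable wages = $5,880.03 − $291.19 = $5,588.84
City income tax: $5,588.84 × 0.0139 = $77.68
Social Security (OASDI): only $176,164.92 − $171,714.62 = $4,450.30 of this check is subject → $4,450.30 × 0.051 = $226.97
Parking fee: $139.96
Total deductions = $77.16 + $214.03 + $77.68 + $226.97 + $139.96 = $735.80
Net pay = $5,880.03 − $735.80 = $5,144.23

$5,144.23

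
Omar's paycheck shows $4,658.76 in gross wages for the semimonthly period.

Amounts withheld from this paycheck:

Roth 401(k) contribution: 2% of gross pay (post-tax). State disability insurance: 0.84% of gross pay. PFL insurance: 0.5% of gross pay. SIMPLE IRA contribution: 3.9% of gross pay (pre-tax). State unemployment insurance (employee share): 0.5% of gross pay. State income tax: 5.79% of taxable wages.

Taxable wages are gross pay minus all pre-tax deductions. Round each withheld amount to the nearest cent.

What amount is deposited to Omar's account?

SIMPLE IRA contribution: $4,658.76 × 0.039 = $181.69
Taxable wages = $4,658.76 − $181.69 = $4,477.07
State income tax: $4,477.07 × 0.0579 = $259.22
State unemployment insurance (employee share): $4,658.76 × 0.005 = $23.29
PFL insurance: $4,658.76 × 0.005 = $23.29
State disability insurance: $4,658.76 × 0.0084 = $39.13
Roth 401(k) contribution: $4,658.76 × 0.02 = $93.18
Total deductions = $181.69 + $259.22 + $23.29 + $23.29 + $39.13 + $93.18 = $619.80
Net pay = $4,658.76 − $619.80 = $4,038.96

$4,038.96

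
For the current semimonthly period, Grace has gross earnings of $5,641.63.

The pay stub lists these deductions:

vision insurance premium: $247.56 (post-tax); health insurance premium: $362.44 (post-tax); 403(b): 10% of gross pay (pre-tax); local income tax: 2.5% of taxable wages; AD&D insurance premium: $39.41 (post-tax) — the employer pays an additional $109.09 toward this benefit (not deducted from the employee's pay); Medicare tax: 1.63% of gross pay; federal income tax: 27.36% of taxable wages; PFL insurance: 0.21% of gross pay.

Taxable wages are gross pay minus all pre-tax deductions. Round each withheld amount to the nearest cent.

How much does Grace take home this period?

$2,808.11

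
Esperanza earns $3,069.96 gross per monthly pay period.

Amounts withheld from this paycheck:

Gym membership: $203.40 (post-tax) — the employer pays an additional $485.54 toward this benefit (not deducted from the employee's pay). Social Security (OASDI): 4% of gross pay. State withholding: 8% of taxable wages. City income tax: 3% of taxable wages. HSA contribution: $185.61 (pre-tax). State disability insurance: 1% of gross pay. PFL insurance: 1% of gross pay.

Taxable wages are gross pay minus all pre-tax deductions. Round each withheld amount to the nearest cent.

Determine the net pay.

HSA contribution: $185.61
Taxable wages = $3,069.96 − $185.61 = $2,884.35
State withholding: $2,884.35 × 0.08 = $230.75
City income tax: $2,884.35 × 0.03 = $86.53
Social Security (OASDI): $3,069.96 × 0.04 = $122.80
State disability insurance: $3,069.96 × 0.01 = $30.70
PFL insurance: $3,069.96 × 0.01 = $30.70
Gym membership: $203.40
(Employer's $485.54 toward gym membership is not withheld from the employee.)
Total deductions = $185.61 + $230.75 + $86.53 + $122.80 + $30.70 + $30.70 + $203.40 = $890.49
Net pay = $3,069.96 − $890.49 = $2,179.47

$2,179.47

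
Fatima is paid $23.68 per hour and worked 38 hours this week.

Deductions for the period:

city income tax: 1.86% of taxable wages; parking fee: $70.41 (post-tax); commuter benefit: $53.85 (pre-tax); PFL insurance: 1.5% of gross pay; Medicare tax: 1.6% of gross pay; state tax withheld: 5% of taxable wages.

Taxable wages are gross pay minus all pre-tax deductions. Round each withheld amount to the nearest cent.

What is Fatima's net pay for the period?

$689.64

Gross pay: 38 × $23.68 = $899.84
Commuter benefit: $53.85
Taxable wages = $899.84 − $53.85 = $845.99
City income tax: $845.99 × 0.0186 = $15.74
State tax withheld: $845.99 × 0.05 = $42.30
Medicare tax: $899.84 × 0.016 = $14.40
PFL insurance: $899.84 × 0.015 = $13.50
Parking fee: $70.41
Total deductions = $53.85 + $15.74 + $42.30 + $14.40 + $13.50 + $70.41 = $210.20
Net pay = $899.84 − $210.20 = $689.64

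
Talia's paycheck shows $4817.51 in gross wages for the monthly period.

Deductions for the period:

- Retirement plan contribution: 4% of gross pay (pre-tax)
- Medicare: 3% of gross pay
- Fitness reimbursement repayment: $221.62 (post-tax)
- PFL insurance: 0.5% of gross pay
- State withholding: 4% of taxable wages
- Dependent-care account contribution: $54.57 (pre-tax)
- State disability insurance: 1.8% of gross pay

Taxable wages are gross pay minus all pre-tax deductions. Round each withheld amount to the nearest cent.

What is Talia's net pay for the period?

Dependent-care account contribution: $54.57
Retirement plan contribution: $4817.51 × 0.04 = $192.70
Pre-tax total = $54.57 + $192.70 = $247.27
Taxable wages = $4817.51 − $247.27 = $4570.24
State withholding: $4570.24 × 0.04 = $182.81
Medicare: $4817.51 × 0.03 = $144.53
PFL insurance: $4817.51 × 0.005 = $24.09
State disability insurance: $4817.51 × 0.018 = $86.72
Fitness reimbursement repayment: $221.62
Total deductions = $54.57 + $192.70 + $182.81 + $144.53 + $24.09 + $86.72 + $221.62 = $907.04
Net pay = $4817.51 − $907.04 = $3910.47

$3910.47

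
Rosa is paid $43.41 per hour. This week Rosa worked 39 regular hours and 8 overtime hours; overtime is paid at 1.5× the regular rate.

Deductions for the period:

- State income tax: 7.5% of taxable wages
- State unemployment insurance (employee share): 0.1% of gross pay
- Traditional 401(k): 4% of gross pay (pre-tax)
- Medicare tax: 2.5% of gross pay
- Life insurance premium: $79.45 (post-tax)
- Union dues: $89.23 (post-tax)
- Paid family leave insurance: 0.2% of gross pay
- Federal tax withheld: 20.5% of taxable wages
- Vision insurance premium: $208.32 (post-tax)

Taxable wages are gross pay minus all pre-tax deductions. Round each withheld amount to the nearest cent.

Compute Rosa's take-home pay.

$1091.26

Regular pay: 39 × $43.41 = $1692.99
Overtime pay: 8 × $43.41 × 1.5 = $520.92
Gross pay = $1692.99 + $520.92 = $2213.91
Traditional 401(k): $2213.91 × 0.04 = $88.56
Taxable wages = $2213.91 − $88.56 = $2125.35
Federal tax withheld: $2125.35 × 0.205 = $435.70
State income tax: $2125.35 × 0.075 = $159.40
State unemployment insurance (employee share): $2213.91 × 0.001 = $2.21
Medicare tax: $2213.91 × 0.025 = $55.35
Paid family leave insurance: $2213.91 × 0.002 = $4.43
Union dues: $89.23
Vision insurance premium: $208.32
Life insurance premium: $79.45
Total deductions = $88.56 + $435.70 + $159.40 + $2.21 + $55.35 + $4.43 + $89.23 + $208.32 + $79.45 = $1122.65
Net pay = $2213.91 − $1122.65 = $1091.26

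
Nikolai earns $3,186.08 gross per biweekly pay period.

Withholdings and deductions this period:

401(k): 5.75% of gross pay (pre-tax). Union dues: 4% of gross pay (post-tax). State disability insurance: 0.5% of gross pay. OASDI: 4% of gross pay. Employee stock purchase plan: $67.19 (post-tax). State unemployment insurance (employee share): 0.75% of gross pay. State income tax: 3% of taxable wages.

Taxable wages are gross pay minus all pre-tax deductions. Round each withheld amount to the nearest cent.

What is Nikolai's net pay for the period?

401(k): $3,186.08 × 0.0575 = $183.20
Taxable wages = $3,186.08 − $183.20 = $3,002.88
State income tax: $3,002.88 × 0.03 = $90.09
OASDI: $3,186.08 × 0.04 = $127.44
State disability insurance: $3,186.08 × 0.005 = $15.93
State unemployment insurance (employee share): $3,186.08 × 0.0075 = $23.90
Union dues: $3,186.08 × 0.04 = $127.44
Employee stock purchase plan: $67.19
Total deductions = $183.20 + $90.09 + $127.44 + $15.93 + $23.90 + $127.44 + $67.19 = $635.19
Net pay = $3,186.08 − $635.19 = $2,550.89

$2,550.89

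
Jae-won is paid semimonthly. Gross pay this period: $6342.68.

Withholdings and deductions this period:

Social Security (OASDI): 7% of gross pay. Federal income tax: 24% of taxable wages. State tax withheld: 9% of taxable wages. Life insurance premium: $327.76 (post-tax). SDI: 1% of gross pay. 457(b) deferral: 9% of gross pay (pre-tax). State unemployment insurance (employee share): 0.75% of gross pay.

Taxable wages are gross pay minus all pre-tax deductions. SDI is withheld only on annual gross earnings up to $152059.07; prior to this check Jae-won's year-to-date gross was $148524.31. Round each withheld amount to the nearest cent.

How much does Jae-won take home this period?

457(b) deferral: $6342.68 × 0.09 = $570.84
Taxable wages = $6342.68 − $570.84 = $5771.84
State tax withheld: $5771.84 × 0.09 = $519.47
Federal income tax: $5771.84 × 0.24 = $1385.24
Social Security (OASDI): $6342.68 × 0.07 = $443.99
State unemployment insurance (employee share): $6342.68 × 0.0075 = $47.57
SDI: only $152059.07 − $148524.31 = $3534.76 of this check is subject → $3534.76 × 0.01 = $35.35
Life insurance premium: $327.76
Total deductions = $570.84 + $519.47 + $1385.24 + $443.99 + $47.57 + $35.35 + $327.76 = $3330.22
Net pay = $6342.68 − $3330.22 = $3012.46

$3012.46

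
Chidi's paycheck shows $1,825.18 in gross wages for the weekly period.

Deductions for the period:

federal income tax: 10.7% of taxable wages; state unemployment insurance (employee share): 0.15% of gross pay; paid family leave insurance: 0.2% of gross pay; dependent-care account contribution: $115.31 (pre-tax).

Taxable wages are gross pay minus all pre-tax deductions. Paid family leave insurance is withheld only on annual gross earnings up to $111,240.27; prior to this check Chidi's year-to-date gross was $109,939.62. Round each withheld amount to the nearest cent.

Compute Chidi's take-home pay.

Dependent-care account contribution: $115.31
Taxable wages = $1,825.18 − $115.31 = $1,709.87
Federal income tax: $1,709.87 × 0.107 = $182.96
State unemployment insurance (employee share): $1,825.18 × 0.0015 = $2.74
Paid family leave insurance: only $111,240.27 − $109,939.62 = $1,300.65 of this check is subject → $1,300.65 × 0.002 = $2.60
Total deductions = $115.31 + $182.96 + $2.74 + $2.60 = $303.61
Net pay = $1,825.18 − $303.61 = $1,521.57

$1,521.57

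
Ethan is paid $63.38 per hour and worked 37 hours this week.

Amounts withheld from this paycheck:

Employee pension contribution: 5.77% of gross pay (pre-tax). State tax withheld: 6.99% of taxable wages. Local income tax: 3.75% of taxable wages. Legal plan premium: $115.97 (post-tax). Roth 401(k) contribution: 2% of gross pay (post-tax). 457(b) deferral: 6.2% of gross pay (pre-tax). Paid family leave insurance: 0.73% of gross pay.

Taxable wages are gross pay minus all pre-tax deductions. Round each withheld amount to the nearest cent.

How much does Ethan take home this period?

$1,662.66

Gross pay: 37 × $63.38 = $2,345.06
457(b) deferral: $2,345.06 × 0.062 = $145.39
Employee pension contribution: $2,345.06 × 0.0577 = $135.31
Pre-tax total = $145.39 + $135.31 = $280.70
Taxable wages = $2,345.06 − $280.70 = $2,064.36
Local income tax: $2,064.36 × 0.0375 = $77.41
State tax withheld: $2,064.36 × 0.0699 = $144.30
Paid family leave insurance: $2,345.06 × 0.0073 = $17.12
Roth 401(k) contribution: $2,345.06 × 0.02 = $46.90
Legal plan premium: $115.97
Total deductions = $145.39 + $135.31 + $77.41 + $144.30 + $17.12 + $46.90 + $115.97 = $682.40
Net pay = $2,345.06 − $682.40 = $1,662.66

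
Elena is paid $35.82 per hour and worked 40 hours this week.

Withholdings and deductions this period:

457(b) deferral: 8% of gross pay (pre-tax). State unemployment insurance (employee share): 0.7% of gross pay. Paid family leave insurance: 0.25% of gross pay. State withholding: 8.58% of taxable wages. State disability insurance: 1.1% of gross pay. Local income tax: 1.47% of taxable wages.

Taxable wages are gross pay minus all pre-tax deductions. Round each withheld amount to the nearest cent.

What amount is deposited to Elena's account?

Gross pay: 40 × $35.82 = $1,432.80
457(b) deferral: $1,432.80 × 0.08 = $114.62
Taxable wages = $1,432.80 − $114.62 = $1,318.18
State withholding: $1,318.18 × 0.0858 = $113.10
Local income tax: $1,318.18 × 0.0147 = $19.38
State disability insurance: $1,432.80 × 0.011 = $15.76
Paid family leave insurance: $1,432.80 × 0.0025 = $3.58
State unemployment insurance (employee share): $1,432.80 × 0.007 = $10.03
Total deductions = $114.62 + $113.10 + $19.38 + $15.76 + $3.58 + $10.03 = $276.47
Net pay = $1,432.80 − $276.47 = $1,156.33

$1,156.33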